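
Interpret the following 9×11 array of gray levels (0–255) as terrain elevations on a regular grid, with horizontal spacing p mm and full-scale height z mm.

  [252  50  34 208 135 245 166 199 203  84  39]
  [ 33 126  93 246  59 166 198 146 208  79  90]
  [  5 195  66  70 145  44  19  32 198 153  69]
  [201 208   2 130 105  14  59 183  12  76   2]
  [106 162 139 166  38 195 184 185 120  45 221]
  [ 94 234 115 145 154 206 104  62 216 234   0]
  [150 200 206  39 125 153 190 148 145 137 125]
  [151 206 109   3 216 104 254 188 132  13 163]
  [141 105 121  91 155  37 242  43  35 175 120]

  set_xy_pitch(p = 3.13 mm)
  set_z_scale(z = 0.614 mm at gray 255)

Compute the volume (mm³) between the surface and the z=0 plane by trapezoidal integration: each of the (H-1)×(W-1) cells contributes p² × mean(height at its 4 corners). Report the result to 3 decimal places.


243.230

height_mm = gray/255 × 0.614; cell vol = 3.13² × mean(4 corners)
unit = 3.13² × 0.614 / (4×255) = 0.00589735 mm³ per gray-sum
row 0: Σ corner-gray over 10 cells = 5704  → 33.6385
row 1: Σ corner-gray over 10 cells = 4683  → 27.6173
row 2: Σ corner-gray over 10 cells = 3699  → 21.8143
row 3: Σ corner-gray over 10 cells = 4576  → 26.9863
row 4: Σ corner-gray over 10 cells = 5829  → 34.3757
row 5: Σ corner-gray over 10 cells = 5995  → 35.3546
row 6: Σ corner-gray over 10 cells = 5725  → 33.7623
row 7: Σ corner-gray over 10 cells = 5033  → 29.6814
Σ rows: total corner-gray = 41244  → 243.2303 mm³


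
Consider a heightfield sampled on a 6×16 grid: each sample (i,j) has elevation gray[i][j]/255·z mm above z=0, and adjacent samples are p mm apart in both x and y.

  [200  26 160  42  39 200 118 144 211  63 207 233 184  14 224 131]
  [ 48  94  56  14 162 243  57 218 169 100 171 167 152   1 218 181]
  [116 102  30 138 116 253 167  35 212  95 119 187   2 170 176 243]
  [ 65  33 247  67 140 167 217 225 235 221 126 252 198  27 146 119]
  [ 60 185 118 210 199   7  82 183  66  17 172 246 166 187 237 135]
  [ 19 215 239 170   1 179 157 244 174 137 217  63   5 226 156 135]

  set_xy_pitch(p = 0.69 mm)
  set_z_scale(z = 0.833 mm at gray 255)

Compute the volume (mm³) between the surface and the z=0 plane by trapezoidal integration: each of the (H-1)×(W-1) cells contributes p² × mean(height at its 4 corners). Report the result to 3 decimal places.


height_mm = gray/255 × 0.833; cell vol = 0.69² × mean(4 corners)
unit = 0.69² × 0.833 / (4×255) = 0.000388815 mm³ per gray-sum
row 0: Σ corner-gray over 15 cells = 7934  → 3.0849
row 1: Σ corner-gray over 15 cells = 7836  → 3.0468
row 2: Σ corner-gray over 15 cells = 8749  → 3.4017
row 3: Σ corner-gray over 15 cells = 9131  → 3.5503
row 4: Σ corner-gray over 15 cells = 8865  → 3.4468
Σ rows: total corner-gray = 42515  → 16.5305 mm³

16.530


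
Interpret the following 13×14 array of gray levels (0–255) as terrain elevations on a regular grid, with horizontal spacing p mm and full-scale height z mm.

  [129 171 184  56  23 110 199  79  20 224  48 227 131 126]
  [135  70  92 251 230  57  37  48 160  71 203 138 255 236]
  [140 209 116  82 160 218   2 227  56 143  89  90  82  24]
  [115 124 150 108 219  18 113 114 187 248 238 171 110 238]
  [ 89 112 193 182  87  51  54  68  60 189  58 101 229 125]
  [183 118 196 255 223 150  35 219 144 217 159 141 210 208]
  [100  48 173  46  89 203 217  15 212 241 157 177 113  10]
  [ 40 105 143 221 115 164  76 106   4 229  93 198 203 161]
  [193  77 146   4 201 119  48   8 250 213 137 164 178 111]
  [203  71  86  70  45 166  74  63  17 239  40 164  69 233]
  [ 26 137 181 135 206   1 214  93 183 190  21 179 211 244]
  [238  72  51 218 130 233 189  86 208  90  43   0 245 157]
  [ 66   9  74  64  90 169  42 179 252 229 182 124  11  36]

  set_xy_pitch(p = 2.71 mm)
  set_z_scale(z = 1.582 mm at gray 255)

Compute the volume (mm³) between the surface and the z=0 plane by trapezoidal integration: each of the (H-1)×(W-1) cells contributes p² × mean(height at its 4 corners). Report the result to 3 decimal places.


height_mm = gray/255 × 1.582; cell vol = 2.71² × mean(4 corners)
unit = 2.71² × 1.582 / (4×255) = 0.0113906 mm³ per gray-sum
row 0: Σ corner-gray over 13 cells = 6794  → 77.3874
row 1: Σ corner-gray over 13 cells = 6707  → 76.3965
row 2: Σ corner-gray over 13 cells = 7065  → 80.4743
row 3: Σ corner-gray over 13 cells = 6935  → 78.9935
row 4: Σ corner-gray over 13 cells = 7507  → 85.5089
row 5: Σ corner-gray over 13 cells = 8017  → 91.3181
row 6: Σ corner-gray over 13 cells = 7007  → 79.8136
row 7: Σ corner-gray over 13 cells = 6909  → 78.6973
row 8: Σ corner-gray over 13 cells = 6038  → 68.7762
row 9: Σ corner-gray over 13 cells = 6416  → 73.0818
row 10: Σ corner-gray over 13 cells = 7297  → 83.1169
row 11: Σ corner-gray over 13 cells = 6477  → 73.7766
Σ rows: total corner-gray = 83169  → 947.3411 mm³

947.341


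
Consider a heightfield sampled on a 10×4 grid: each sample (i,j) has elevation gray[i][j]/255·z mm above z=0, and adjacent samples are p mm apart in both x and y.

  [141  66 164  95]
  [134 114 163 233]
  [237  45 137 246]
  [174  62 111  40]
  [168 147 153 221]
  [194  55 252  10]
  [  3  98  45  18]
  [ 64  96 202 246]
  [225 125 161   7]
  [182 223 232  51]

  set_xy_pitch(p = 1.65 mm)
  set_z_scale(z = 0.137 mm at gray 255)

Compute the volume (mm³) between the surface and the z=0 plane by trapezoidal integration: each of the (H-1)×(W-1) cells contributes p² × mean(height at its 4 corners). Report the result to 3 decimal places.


height_mm = gray/255 × 0.137; cell vol = 1.65² × mean(4 corners)
unit = 1.65² × 0.137 / (4×255) = 0.000365669 mm³ per gray-sum
row 0: Σ corner-gray over 3 cells = 1617  → 0.5913
row 1: Σ corner-gray over 3 cells = 1768  → 0.6465
row 2: Σ corner-gray over 3 cells = 1407  → 0.5145
row 3: Σ corner-gray over 3 cells = 1549  → 0.5664
row 4: Σ corner-gray over 3 cells = 1807  → 0.6608
row 5: Σ corner-gray over 3 cells = 1125  → 0.4114
row 6: Σ corner-gray over 3 cells = 1213  → 0.4436
row 7: Σ corner-gray over 3 cells = 1710  → 0.6253
row 8: Σ corner-gray over 3 cells = 1947  → 0.7120
Σ rows: total corner-gray = 14143  → 5.1717 mm³

5.172


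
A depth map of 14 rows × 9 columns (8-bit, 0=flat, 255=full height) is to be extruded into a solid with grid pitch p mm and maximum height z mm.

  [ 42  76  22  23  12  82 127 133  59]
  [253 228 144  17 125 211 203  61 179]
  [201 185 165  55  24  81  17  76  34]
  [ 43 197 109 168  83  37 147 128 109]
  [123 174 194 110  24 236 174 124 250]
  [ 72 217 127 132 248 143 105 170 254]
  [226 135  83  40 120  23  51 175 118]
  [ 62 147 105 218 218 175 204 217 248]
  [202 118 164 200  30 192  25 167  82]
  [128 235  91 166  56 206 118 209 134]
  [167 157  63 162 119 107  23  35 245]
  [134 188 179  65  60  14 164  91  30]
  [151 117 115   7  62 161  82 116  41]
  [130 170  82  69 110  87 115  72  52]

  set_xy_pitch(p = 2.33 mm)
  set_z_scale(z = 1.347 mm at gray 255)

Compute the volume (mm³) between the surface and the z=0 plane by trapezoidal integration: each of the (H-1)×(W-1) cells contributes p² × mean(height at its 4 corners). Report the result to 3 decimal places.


height_mm = gray/255 × 1.347; cell vol = 2.33² × mean(4 corners)
unit = 2.33² × 1.347 / (4×255) = 0.00716934 mm³ per gray-sum
row 0: Σ corner-gray over 8 cells = 3461  → 24.8131
row 1: Σ corner-gray over 8 cells = 3851  → 27.6091
row 2: Σ corner-gray over 8 cells = 3331  → 23.8811
row 3: Σ corner-gray over 8 cells = 4335  → 31.0791
row 4: Σ corner-gray over 8 cells = 5055  → 36.2410
row 5: Σ corner-gray over 8 cells = 4208  → 30.1686
row 6: Σ corner-gray over 8 cells = 4476  → 32.0900
row 7: Σ corner-gray over 8 cells = 4954  → 35.5169
row 8: Σ corner-gray over 8 cells = 4500  → 32.2620
row 9: Σ corner-gray over 8 cells = 4168  → 29.8818
row 10: Σ corner-gray over 8 cells = 3430  → 24.5908
row 11: Σ corner-gray over 8 cells = 3198  → 22.9276
row 12: Σ corner-gray over 8 cells = 3104  → 22.2536
Σ rows: total corner-gray = 52071  → 373.3148 mm³

373.315


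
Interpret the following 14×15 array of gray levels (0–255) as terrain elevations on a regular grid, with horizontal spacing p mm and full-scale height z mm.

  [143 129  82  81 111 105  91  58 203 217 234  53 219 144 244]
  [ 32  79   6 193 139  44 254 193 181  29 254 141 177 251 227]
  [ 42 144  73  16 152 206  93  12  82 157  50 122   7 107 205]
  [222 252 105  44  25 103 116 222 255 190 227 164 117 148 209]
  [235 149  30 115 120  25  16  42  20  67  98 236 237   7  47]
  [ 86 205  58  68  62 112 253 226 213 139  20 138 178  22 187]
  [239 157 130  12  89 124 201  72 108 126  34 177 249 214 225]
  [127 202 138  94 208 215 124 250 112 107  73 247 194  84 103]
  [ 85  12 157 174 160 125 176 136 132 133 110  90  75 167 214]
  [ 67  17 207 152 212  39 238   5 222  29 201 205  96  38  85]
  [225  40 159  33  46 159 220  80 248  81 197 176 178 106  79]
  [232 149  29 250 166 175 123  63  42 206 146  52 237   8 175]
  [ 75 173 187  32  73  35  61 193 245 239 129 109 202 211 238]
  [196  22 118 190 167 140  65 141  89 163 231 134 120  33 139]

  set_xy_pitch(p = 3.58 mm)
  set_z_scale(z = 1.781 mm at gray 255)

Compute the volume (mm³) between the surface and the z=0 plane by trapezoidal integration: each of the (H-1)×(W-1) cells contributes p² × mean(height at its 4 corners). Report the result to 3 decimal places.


height_mm = gray/255 × 1.781; cell vol = 3.58² × mean(4 corners)
unit = 3.58² × 1.781 / (4×255) = 0.0223784 mm³ per gray-sum
row 0: Σ corner-gray over 14 cells = 7982  → 178.6247
row 1: Σ corner-gray over 14 cells = 6830  → 152.8447
row 2: Σ corner-gray over 14 cells = 7056  → 157.9023
row 3: Σ corner-gray over 14 cells = 6973  → 156.0449
row 4: Σ corner-gray over 14 cells = 6267  → 140.2457
row 5: Σ corner-gray over 14 cells = 7511  → 168.0845
row 6: Σ corner-gray over 14 cells = 8176  → 182.9661
row 7: Σ corner-gray over 14 cells = 7919  → 177.2149
row 8: Σ corner-gray over 14 cells = 7067  → 158.1484
row 9: Σ corner-gray over 14 cells = 7224  → 161.6618
row 10: Σ corner-gray over 14 cells = 7449  → 166.6970
row 11: Σ corner-gray over 14 cells = 7790  → 174.3280
row 12: Σ corner-gray over 14 cells = 7652  → 171.2398
Σ rows: total corner-gray = 95896  → 2146.0028 mm³

2146.003


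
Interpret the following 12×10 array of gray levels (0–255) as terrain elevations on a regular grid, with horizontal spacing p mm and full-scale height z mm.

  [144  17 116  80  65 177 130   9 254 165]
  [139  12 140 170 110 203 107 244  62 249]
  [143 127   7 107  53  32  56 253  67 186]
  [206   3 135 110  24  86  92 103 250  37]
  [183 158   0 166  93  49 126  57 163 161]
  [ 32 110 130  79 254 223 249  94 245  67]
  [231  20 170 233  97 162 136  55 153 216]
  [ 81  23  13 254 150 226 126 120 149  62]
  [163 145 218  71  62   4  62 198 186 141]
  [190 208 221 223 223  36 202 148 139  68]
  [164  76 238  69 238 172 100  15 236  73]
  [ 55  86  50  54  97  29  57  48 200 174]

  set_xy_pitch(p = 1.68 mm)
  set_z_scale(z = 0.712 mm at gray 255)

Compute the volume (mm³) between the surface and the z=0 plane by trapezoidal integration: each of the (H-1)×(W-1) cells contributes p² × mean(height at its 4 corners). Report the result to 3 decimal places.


height_mm = gray/255 × 0.712; cell vol = 1.68² × mean(4 corners)
unit = 1.68² × 0.712 / (4×255) = 0.00197015 mm³ per gray-sum
row 0: Σ corner-gray over 9 cells = 4489  → 8.8440
row 1: Σ corner-gray over 9 cells = 4217  → 8.3081
row 2: Σ corner-gray over 9 cells = 3582  → 7.0571
row 3: Σ corner-gray over 9 cells = 3817  → 7.5200
row 4: Σ corner-gray over 9 cells = 4835  → 9.5257
row 5: Σ corner-gray over 9 cells = 5366  → 10.5718
row 6: Σ corner-gray over 9 cells = 4764  → 9.3858
row 7: Σ corner-gray over 9 cells = 4461  → 8.7888
row 8: Σ corner-gray over 9 cells = 5254  → 10.3511
row 9: Σ corner-gray over 9 cells = 5583  → 10.9993
row 10: Σ corner-gray over 9 cells = 3996  → 7.8727
Σ rows: total corner-gray = 50364  → 99.2244 mm³

99.224


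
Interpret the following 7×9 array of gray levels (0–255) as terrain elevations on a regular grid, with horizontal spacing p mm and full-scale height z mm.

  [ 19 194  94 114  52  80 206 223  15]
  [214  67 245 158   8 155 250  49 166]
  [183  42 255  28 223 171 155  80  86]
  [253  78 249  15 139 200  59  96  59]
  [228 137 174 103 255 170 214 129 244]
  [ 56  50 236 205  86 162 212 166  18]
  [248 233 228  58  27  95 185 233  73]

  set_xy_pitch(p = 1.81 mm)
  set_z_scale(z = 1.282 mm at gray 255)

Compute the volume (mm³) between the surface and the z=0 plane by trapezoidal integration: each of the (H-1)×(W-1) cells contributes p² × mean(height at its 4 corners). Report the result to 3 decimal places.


113.222

height_mm = gray/255 × 1.282; cell vol = 1.81² × mean(4 corners)
unit = 1.81² × 1.282 / (4×255) = 0.00411761 mm³ per gray-sum
row 0: Σ corner-gray over 8 cells = 4204  → 17.3104
row 1: Σ corner-gray over 8 cells = 4421  → 18.2039
row 2: Σ corner-gray over 8 cells = 4161  → 17.1334
row 3: Σ corner-gray over 8 cells = 4820  → 19.8469
row 4: Σ corner-gray over 8 cells = 5144  → 21.1810
row 5: Σ corner-gray over 8 cells = 4747  → 19.5463
Σ rows: total corner-gray = 27497  → 113.2219 mm³


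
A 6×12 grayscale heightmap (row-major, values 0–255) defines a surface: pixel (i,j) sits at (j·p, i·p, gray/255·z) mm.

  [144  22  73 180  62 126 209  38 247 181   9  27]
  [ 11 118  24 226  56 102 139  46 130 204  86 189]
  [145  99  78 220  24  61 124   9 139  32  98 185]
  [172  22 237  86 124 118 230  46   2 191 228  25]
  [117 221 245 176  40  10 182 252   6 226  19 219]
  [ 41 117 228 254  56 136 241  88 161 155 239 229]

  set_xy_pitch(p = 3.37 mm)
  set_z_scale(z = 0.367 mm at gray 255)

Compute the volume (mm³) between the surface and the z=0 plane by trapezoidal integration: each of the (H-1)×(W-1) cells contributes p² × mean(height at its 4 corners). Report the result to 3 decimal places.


height_mm = gray/255 × 0.367; cell vol = 3.37² × mean(4 corners)
unit = 3.37² × 0.367 / (4×255) = 0.00408626 mm³ per gray-sum
row 0: Σ corner-gray over 11 cells = 4927  → 20.1330
row 1: Σ corner-gray over 11 cells = 4560  → 18.6333
row 2: Σ corner-gray over 11 cells = 4863  → 19.8715
row 3: Σ corner-gray over 11 cells = 5855  → 23.9250
row 4: Σ corner-gray over 11 cells = 6710  → 27.4188
Σ rows: total corner-gray = 26915  → 109.9816 mm³

109.982


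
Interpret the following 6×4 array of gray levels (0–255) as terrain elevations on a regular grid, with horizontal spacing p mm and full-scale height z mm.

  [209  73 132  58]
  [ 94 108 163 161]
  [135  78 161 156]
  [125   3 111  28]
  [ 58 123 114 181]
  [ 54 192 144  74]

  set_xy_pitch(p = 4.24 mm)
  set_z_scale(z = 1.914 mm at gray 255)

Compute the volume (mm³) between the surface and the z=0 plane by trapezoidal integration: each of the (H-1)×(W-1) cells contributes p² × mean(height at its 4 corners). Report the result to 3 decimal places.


229.293

height_mm = gray/255 × 1.914; cell vol = 4.24² × mean(4 corners)
unit = 4.24² × 1.914 / (4×255) = 0.0337344 mm³ per gray-sum
row 0: Σ corner-gray over 3 cells = 1474  → 49.7246
row 1: Σ corner-gray over 3 cells = 1566  → 52.8281
row 2: Σ corner-gray over 3 cells = 1150  → 38.7946
row 3: Σ corner-gray over 3 cells = 1094  → 36.9055
row 4: Σ corner-gray over 3 cells = 1513  → 51.0402
Σ rows: total corner-gray = 6797  → 229.2930 mm³


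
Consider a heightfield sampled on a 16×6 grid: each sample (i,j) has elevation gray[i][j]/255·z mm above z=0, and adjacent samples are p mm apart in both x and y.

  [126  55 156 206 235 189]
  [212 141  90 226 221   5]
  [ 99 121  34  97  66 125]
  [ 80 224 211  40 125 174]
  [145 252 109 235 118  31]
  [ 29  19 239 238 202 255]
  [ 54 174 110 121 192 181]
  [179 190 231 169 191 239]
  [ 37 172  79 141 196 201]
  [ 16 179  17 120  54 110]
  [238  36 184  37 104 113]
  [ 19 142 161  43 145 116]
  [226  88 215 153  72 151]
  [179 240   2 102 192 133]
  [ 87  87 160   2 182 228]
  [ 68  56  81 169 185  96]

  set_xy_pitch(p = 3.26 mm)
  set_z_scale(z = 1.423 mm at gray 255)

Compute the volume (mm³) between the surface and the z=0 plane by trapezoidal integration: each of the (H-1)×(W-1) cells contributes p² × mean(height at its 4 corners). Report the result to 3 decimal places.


height_mm = gray/255 × 1.423; cell vol = 3.26² × mean(4 corners)
unit = 3.26² × 1.423 / (4×255) = 0.0148265 mm³ per gray-sum
row 0: Σ corner-gray over 5 cells = 3192  → 47.3263
row 1: Σ corner-gray over 5 cells = 2433  → 36.0730
row 2: Σ corner-gray over 5 cells = 2314  → 34.3086
row 3: Σ corner-gray over 5 cells = 3058  → 45.3396
row 4: Σ corner-gray over 5 cells = 3284  → 48.6904
row 5: Σ corner-gray over 5 cells = 3109  → 46.0957
row 6: Σ corner-gray over 5 cells = 3409  → 50.5437
row 7: Σ corner-gray over 5 cells = 3394  → 50.3213
row 8: Σ corner-gray over 5 cells = 2280  → 33.8045
row 9: Σ corner-gray over 5 cells = 1939  → 28.7487
row 10: Σ corner-gray over 5 cells = 2190  → 32.4701
row 11: Σ corner-gray over 5 cells = 2550  → 37.8077
row 12: Σ corner-gray over 5 cells = 2817  → 41.7664
row 13: Σ corner-gray over 5 cells = 2561  → 37.9708
row 14: Σ corner-gray over 5 cells = 2323  → 34.4421
Σ rows: total corner-gray = 40853  → 605.7088 mm³

605.709


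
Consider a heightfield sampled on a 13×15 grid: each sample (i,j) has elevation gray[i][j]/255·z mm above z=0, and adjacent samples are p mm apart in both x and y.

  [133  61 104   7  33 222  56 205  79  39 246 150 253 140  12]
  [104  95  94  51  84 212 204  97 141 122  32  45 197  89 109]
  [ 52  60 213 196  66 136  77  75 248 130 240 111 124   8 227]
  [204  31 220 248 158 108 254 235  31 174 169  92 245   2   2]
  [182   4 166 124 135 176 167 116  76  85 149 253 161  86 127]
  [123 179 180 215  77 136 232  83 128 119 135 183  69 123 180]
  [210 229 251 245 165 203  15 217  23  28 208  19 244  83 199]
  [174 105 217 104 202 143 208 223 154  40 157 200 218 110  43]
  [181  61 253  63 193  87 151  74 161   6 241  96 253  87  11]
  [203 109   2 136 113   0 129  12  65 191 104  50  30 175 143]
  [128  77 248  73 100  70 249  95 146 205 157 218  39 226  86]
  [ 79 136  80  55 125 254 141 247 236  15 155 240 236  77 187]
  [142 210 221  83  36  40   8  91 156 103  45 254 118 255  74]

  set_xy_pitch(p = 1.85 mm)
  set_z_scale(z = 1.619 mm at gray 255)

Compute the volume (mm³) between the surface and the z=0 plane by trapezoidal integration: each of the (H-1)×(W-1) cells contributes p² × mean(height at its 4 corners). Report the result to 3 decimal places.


491.060

height_mm = gray/255 × 1.619; cell vol = 1.85² × mean(4 corners)
unit = 1.85² × 1.619 / (4×255) = 0.00543238 mm³ per gray-sum
row 0: Σ corner-gray over 14 cells = 6474  → 35.1692
row 1: Σ corner-gray over 14 cells = 6786  → 36.8641
row 2: Σ corner-gray over 14 cells = 7787  → 42.3019
row 3: Σ corner-gray over 14 cells = 7845  → 42.6170
row 4: Σ corner-gray over 14 cells = 7726  → 41.9706
row 5: Σ corner-gray over 14 cells = 8290  → 45.0344
row 6: Σ corner-gray over 14 cells = 8648  → 46.9792
row 7: Σ corner-gray over 14 cells = 8023  → 43.5840
row 8: Σ corner-gray over 14 cells = 6222  → 33.8003
row 9: Σ corner-gray over 14 cells = 6598  → 35.8428
row 10: Σ corner-gray over 14 cells = 8280  → 44.9801
row 11: Σ corner-gray over 14 cells = 7716  → 41.9162
Σ rows: total corner-gray = 90395  → 491.0600 mm³


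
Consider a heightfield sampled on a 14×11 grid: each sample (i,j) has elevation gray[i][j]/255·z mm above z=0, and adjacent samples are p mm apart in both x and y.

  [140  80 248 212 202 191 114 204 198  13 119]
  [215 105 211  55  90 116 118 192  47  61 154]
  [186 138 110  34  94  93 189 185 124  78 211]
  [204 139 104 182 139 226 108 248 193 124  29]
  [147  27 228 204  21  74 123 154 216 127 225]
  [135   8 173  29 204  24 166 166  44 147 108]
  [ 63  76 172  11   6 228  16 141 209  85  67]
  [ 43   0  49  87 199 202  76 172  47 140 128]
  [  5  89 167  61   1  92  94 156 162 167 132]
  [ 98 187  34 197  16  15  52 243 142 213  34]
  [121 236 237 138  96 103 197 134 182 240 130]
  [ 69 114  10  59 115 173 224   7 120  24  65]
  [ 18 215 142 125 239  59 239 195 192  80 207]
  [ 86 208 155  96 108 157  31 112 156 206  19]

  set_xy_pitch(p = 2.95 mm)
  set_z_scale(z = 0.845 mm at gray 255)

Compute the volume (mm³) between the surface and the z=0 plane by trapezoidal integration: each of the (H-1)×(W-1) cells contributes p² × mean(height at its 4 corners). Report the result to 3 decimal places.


472.088

height_mm = gray/255 × 0.845; cell vol = 2.95² × mean(4 corners)
unit = 2.95² × 0.845 / (4×255) = 0.00720942 mm³ per gray-sum
row 0: Σ corner-gray over 10 cells = 5542  → 39.9546
row 1: Σ corner-gray over 10 cells = 4846  → 34.9369
row 2: Σ corner-gray over 10 cells = 5646  → 40.7044
row 3: Σ corner-gray over 10 cells = 5879  → 42.3842
row 4: Σ corner-gray over 10 cells = 4885  → 35.2180
row 5: Σ corner-gray over 10 cells = 4183  → 30.1570
row 6: Σ corner-gray over 10 cells = 4133  → 29.7965
row 7: Σ corner-gray over 10 cells = 4230  → 30.4959
row 8: Σ corner-gray over 10 cells = 4445  → 32.0459
row 9: Σ corner-gray over 10 cells = 5707  → 41.1442
row 10: Σ corner-gray over 10 cells = 5203  → 37.5106
row 11: Σ corner-gray over 10 cells = 5023  → 36.2129
row 12: Σ corner-gray over 10 cells = 5760  → 41.5263
Σ rows: total corner-gray = 65482  → 472.0875 mm³


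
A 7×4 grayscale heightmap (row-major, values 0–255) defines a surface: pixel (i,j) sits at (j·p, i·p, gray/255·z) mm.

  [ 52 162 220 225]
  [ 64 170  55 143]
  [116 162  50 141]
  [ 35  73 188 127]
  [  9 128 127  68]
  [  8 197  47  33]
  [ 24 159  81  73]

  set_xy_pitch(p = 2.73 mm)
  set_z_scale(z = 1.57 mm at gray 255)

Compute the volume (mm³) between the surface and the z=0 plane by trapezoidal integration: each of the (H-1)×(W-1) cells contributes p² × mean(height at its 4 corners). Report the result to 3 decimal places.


90.557

height_mm = gray/255 × 1.57; cell vol = 2.73² × mean(4 corners)
unit = 2.73² × 1.57 / (4×255) = 0.0114716 mm³ per gray-sum
row 0: Σ corner-gray over 3 cells = 1698  → 19.4788
row 1: Σ corner-gray over 3 cells = 1338  → 15.3490
row 2: Σ corner-gray over 3 cells = 1365  → 15.6588
row 3: Σ corner-gray over 3 cells = 1271  → 14.5804
row 4: Σ corner-gray over 3 cells = 1116  → 12.8023
row 5: Σ corner-gray over 3 cells = 1106  → 12.6876
Σ rows: total corner-gray = 7894  → 90.5570 mm³


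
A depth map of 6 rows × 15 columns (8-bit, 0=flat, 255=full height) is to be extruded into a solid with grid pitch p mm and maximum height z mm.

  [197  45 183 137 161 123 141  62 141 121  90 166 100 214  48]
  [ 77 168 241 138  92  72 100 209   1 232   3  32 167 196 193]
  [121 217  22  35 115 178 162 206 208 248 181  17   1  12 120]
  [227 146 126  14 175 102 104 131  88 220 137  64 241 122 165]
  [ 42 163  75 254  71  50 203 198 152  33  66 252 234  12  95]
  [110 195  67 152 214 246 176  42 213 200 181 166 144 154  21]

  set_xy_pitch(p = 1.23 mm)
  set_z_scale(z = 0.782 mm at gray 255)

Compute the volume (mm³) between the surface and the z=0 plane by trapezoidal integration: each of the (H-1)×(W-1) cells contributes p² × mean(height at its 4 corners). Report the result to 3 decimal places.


height_mm = gray/255 × 0.782; cell vol = 1.23² × mean(4 corners)
unit = 1.23² × 0.782 / (4×255) = 0.00115989 mm³ per gray-sum
row 0: Σ corner-gray over 14 cells = 7185  → 8.3338
row 1: Σ corner-gray over 14 cells = 7017  → 8.1389
row 2: Σ corner-gray over 14 cells = 7177  → 8.3245
row 3: Σ corner-gray over 14 cells = 7395  → 8.5774
row 4: Σ corner-gray over 14 cells = 8094  → 9.3881
Σ rows: total corner-gray = 36868  → 42.7628 mm³

42.763


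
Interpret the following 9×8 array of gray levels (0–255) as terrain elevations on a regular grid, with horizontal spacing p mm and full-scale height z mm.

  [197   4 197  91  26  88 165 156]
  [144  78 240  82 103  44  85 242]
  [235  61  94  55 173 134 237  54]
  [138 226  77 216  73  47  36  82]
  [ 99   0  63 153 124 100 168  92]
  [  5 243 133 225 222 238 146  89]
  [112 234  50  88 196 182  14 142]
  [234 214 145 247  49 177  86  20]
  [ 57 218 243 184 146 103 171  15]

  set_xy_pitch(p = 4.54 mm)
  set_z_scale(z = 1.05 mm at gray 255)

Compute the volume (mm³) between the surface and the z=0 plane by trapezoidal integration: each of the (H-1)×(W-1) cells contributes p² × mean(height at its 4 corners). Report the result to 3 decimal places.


621.788

height_mm = gray/255 × 1.05; cell vol = 4.54² × mean(4 corners)
unit = 4.54² × 1.05 / (4×255) = 0.0212178 mm³ per gray-sum
row 0: Σ corner-gray over 7 cells = 3145  → 66.7301
row 1: Σ corner-gray over 7 cells = 3447  → 73.1378
row 2: Σ corner-gray over 7 cells = 3367  → 71.4404
row 3: Σ corner-gray over 7 cells = 2977  → 63.1655
row 4: Σ corner-gray over 7 cells = 3915  → 83.0678
row 5: Σ corner-gray over 7 cells = 4290  → 91.0245
row 6: Σ corner-gray over 7 cells = 3872  → 82.1554
row 7: Σ corner-gray over 7 cells = 4292  → 91.0669
Σ rows: total corner-gray = 29305  → 621.7883 mm³


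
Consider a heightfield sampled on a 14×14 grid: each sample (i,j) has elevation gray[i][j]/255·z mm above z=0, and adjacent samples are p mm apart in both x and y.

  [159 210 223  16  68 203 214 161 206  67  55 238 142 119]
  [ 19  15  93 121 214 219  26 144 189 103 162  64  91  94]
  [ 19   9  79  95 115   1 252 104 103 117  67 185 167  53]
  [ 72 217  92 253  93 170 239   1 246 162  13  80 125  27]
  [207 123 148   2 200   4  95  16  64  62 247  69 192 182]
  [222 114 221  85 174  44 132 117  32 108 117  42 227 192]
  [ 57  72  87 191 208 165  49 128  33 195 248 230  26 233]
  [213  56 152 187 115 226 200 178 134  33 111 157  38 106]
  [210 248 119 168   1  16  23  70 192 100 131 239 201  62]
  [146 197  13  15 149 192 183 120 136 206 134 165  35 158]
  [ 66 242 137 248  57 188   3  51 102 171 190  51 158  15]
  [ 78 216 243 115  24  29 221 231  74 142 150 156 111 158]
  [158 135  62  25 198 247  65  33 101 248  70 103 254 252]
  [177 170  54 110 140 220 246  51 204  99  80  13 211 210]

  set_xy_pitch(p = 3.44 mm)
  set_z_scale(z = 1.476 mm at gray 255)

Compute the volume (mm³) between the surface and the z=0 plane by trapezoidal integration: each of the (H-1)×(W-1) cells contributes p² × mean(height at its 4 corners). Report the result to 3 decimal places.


1476.099

height_mm = gray/255 × 1.476; cell vol = 3.44² × mean(4 corners)
unit = 3.44² × 1.476 / (4×255) = 0.0171239 mm³ per gray-sum
row 0: Σ corner-gray over 13 cells = 6879  → 117.7954
row 1: Σ corner-gray over 13 cells = 5655  → 96.8357
row 2: Σ corner-gray over 13 cells = 6141  → 105.1580
row 3: Σ corner-gray over 13 cells = 6314  → 108.1204
row 4: Σ corner-gray over 13 cells = 6073  → 103.9935
row 5: Σ corner-gray over 13 cells = 6794  → 116.3399
row 6: Σ corner-gray over 13 cells = 7047  → 120.6722
row 7: Σ corner-gray over 13 cells = 6781  → 116.1173
row 8: Σ corner-gray over 13 cells = 6682  → 114.4220
row 9: Σ corner-gray over 13 cells = 6671  → 114.2336
row 10: Σ corner-gray over 13 cells = 6937  → 118.7886
row 11: Σ corner-gray over 13 cells = 7152  → 122.4702
row 12: Σ corner-gray over 13 cells = 7075  → 121.1517
Σ rows: total corner-gray = 86201  → 1476.0986 mm³


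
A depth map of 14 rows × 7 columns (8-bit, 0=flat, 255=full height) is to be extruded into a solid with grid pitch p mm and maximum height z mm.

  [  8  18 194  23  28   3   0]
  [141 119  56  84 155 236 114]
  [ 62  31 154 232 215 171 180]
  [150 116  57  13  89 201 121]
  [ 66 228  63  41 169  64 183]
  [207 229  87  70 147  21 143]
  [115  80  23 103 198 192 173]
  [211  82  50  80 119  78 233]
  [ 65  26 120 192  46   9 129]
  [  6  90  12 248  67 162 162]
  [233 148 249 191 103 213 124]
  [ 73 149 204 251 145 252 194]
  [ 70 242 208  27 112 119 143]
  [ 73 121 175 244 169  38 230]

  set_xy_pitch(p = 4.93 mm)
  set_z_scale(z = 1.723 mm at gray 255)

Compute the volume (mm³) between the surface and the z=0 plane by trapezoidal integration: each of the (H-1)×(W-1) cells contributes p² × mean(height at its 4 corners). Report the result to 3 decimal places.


1621.105

height_mm = gray/255 × 1.723; cell vol = 4.93² × mean(4 corners)
unit = 4.93² × 1.723 / (4×255) = 0.0410562 mm³ per gray-sum
row 0: Σ corner-gray over 6 cells = 2095  → 86.0128
row 1: Σ corner-gray over 6 cells = 3403  → 139.7143
row 2: Σ corner-gray over 6 cells = 3071  → 126.0836
row 3: Σ corner-gray over 6 cells = 2602  → 106.8283
row 4: Σ corner-gray over 6 cells = 2837  → 116.4765
row 5: Σ corner-gray over 6 cells = 2938  → 120.6232
row 6: Σ corner-gray over 6 cells = 2742  → 112.5762
row 7: Σ corner-gray over 6 cells = 2242  → 92.0480
row 8: Σ corner-gray over 6 cells = 2306  → 94.6756
row 9: Σ corner-gray over 6 cells = 3491  → 143.3273
row 10: Σ corner-gray over 6 cells = 4434  → 182.0433
row 11: Σ corner-gray over 6 cells = 3898  → 160.0371
row 12: Σ corner-gray over 6 cells = 3426  → 140.6586
Σ rows: total corner-gray = 39485  → 1621.1048 mm³


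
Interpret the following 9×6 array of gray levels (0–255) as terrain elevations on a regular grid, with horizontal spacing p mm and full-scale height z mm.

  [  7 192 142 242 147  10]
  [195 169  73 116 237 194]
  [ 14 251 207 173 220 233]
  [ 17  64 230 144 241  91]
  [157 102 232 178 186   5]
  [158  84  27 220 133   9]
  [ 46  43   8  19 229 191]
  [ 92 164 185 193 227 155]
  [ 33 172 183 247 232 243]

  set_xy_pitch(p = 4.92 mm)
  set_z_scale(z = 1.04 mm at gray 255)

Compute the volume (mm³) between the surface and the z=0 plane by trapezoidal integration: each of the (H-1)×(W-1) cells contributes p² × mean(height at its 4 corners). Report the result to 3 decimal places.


height_mm = gray/255 × 1.04; cell vol = 4.92² × mean(4 corners)
unit = 4.92² × 1.04 / (4×255) = 0.024681 mm³ per gray-sum
row 0: Σ corner-gray over 5 cells = 3042  → 75.0797
row 1: Σ corner-gray over 5 cells = 3528  → 87.0747
row 2: Σ corner-gray over 5 cells = 3415  → 84.2857
row 3: Σ corner-gray over 5 cells = 3024  → 74.6355
row 4: Σ corner-gray over 5 cells = 2653  → 65.4788
row 5: Σ corner-gray over 5 cells = 1930  → 47.6344
row 6: Σ corner-gray over 5 cells = 2620  → 64.6643
row 7: Σ corner-gray over 5 cells = 3729  → 92.0356
Σ rows: total corner-gray = 23941  → 590.8887 mm³

590.889


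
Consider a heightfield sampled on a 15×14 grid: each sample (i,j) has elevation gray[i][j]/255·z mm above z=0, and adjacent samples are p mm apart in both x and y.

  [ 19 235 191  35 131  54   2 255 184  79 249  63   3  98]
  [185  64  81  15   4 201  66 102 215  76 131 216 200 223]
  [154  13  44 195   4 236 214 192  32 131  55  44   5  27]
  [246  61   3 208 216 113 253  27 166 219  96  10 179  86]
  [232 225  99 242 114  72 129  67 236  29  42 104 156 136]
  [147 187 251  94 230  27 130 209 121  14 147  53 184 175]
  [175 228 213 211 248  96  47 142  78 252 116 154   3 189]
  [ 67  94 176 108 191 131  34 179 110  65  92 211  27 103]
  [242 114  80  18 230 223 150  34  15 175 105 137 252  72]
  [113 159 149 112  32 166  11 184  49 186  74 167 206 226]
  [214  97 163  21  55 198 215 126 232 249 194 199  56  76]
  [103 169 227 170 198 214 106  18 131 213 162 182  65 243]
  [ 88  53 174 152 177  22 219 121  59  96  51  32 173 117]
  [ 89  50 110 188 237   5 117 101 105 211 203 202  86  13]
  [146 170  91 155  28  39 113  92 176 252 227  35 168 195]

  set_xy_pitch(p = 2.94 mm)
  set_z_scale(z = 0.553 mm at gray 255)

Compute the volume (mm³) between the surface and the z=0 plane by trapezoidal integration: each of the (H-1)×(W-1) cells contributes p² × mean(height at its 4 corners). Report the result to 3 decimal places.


442.104

height_mm = gray/255 × 0.553; cell vol = 2.94² × mean(4 corners)
unit = 2.94² × 0.553 / (4×255) = 0.00468619 mm³ per gray-sum
row 0: Σ corner-gray over 13 cells = 6229  → 29.1903
row 1: Σ corner-gray over 13 cells = 5661  → 26.5285
row 2: Σ corner-gray over 13 cells = 5945  → 27.8594
row 3: Σ corner-gray over 13 cells = 6832  → 32.0160
row 4: Σ corner-gray over 13 cells = 7014  → 32.8689
row 5: Σ corner-gray over 13 cells = 7556  → 35.4088
row 6: Σ corner-gray over 13 cells = 6946  → 32.5503
row 7: Σ corner-gray over 13 cells = 6386  → 29.9260
row 8: Σ corner-gray over 13 cells = 6709  → 31.4396
row 9: Σ corner-gray over 13 cells = 7229  → 33.8764
row 10: Σ corner-gray over 13 cells = 7956  → 37.2833
row 11: Σ corner-gray over 13 cells = 6919  → 32.4237
row 12: Σ corner-gray over 13 cells = 6195  → 29.0309
row 13: Σ corner-gray over 13 cells = 6765  → 31.7021
Σ rows: total corner-gray = 94342  → 442.1043 mm³


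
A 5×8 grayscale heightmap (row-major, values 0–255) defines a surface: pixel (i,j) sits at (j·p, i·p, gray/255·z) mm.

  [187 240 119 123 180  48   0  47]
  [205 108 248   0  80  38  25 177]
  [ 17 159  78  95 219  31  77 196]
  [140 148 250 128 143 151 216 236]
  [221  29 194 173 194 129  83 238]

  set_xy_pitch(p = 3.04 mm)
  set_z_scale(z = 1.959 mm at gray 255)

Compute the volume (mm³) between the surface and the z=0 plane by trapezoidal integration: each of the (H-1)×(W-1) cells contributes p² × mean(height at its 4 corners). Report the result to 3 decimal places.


height_mm = gray/255 × 1.959; cell vol = 3.04² × mean(4 corners)
unit = 3.04² × 1.959 / (4×255) = 0.0177493 mm³ per gray-sum
row 0: Σ corner-gray over 7 cells = 3034  → 53.8514
row 1: Σ corner-gray over 7 cells = 2911  → 51.6682
row 2: Σ corner-gray over 7 cells = 3979  → 70.6245
row 3: Σ corner-gray over 7 cells = 4511  → 80.0671
Σ rows: total corner-gray = 14435  → 256.2113 mm³

256.211


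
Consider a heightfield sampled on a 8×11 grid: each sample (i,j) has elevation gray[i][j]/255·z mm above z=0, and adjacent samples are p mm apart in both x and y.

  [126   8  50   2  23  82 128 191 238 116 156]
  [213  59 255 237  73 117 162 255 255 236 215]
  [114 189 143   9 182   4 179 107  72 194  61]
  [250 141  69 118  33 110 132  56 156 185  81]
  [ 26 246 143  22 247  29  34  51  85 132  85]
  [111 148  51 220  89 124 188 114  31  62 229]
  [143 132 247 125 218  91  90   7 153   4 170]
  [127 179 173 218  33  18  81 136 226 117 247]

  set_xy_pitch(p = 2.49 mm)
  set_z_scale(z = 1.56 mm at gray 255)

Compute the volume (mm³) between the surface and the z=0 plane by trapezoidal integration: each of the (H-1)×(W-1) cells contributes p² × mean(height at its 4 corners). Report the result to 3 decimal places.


height_mm = gray/255 × 1.56; cell vol = 2.49² × mean(4 corners)
unit = 2.49² × 1.56 / (4×255) = 0.00948251 mm³ per gray-sum
row 0: Σ corner-gray over 10 cells = 5684  → 53.8986
row 1: Σ corner-gray over 10 cells = 6059  → 57.4545
row 2: Σ corner-gray over 10 cells = 4664  → 44.2264
row 3: Σ corner-gray over 10 cells = 4420  → 41.9127
row 4: Σ corner-gray over 10 cells = 4483  → 42.5101
row 5: Σ corner-gray over 10 cells = 4841  → 45.9048
row 6: Σ corner-gray over 10 cells = 5183  → 49.1478
Σ rows: total corner-gray = 35334  → 335.0549 mm³

335.055


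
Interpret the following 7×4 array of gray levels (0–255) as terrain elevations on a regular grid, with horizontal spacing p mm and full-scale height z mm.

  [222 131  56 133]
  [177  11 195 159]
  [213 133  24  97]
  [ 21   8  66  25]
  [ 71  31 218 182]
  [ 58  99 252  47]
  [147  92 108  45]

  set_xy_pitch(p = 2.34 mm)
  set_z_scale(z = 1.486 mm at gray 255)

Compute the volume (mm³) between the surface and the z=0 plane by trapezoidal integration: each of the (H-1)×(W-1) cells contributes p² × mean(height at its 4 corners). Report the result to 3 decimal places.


height_mm = gray/255 × 1.486; cell vol = 2.34² × mean(4 corners)
unit = 2.34² × 1.486 / (4×255) = 0.0079772 mm³ per gray-sum
row 0: Σ corner-gray over 3 cells = 1477  → 11.7823
row 1: Σ corner-gray over 3 cells = 1372  → 10.9447
row 2: Σ corner-gray over 3 cells = 818  → 6.5253
row 3: Σ corner-gray over 3 cells = 945  → 7.5385
row 4: Σ corner-gray over 3 cells = 1558  → 12.4285
row 5: Σ corner-gray over 3 cells = 1399  → 11.1601
Σ rows: total corner-gray = 7569  → 60.3794 mm³

60.379


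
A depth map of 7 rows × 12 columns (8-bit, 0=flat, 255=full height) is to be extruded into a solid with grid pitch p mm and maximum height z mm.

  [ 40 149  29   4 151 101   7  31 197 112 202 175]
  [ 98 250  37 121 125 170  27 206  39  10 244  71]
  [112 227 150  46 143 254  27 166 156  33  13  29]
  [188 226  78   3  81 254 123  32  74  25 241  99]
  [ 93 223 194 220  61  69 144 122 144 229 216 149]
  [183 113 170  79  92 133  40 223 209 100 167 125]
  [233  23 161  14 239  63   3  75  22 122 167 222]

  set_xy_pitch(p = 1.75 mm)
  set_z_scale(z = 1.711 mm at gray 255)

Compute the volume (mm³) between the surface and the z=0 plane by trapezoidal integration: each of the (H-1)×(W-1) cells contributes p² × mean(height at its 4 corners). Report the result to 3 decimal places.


168.623

height_mm = gray/255 × 1.711; cell vol = 1.75² × mean(4 corners)
unit = 1.75² × 1.711 / (4×255) = 0.00513719 mm³ per gray-sum
row 0: Σ corner-gray over 11 cells = 4808  → 24.6996
row 1: Σ corner-gray over 11 cells = 5198  → 26.7031
row 2: Σ corner-gray over 11 cells = 5132  → 26.3641
row 3: Σ corner-gray over 11 cells = 6047  → 31.0646
row 4: Σ corner-gray over 11 cells = 6446  → 33.1144
row 5: Σ corner-gray over 11 cells = 5193  → 26.6774
Σ rows: total corner-gray = 32824  → 168.6232 mm³


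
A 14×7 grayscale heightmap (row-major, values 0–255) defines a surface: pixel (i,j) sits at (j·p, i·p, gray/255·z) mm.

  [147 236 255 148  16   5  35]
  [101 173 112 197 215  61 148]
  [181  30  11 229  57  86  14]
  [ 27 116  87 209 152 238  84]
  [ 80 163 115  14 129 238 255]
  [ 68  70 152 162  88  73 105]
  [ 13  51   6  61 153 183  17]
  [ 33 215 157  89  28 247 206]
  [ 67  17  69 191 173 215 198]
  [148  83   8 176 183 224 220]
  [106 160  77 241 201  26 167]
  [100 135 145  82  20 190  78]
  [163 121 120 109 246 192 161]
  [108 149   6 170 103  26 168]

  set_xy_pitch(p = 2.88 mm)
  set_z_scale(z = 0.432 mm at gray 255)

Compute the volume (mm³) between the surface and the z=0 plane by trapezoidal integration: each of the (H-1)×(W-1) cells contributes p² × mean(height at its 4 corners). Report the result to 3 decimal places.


height_mm = gray/255 × 0.432; cell vol = 2.88² × mean(4 corners)
unit = 2.88² × 0.432 / (4×255) = 0.00351292 mm³ per gray-sum
row 0: Σ corner-gray over 6 cells = 3267  → 11.4767
row 1: Σ corner-gray over 6 cells = 2786  → 9.7870
row 2: Σ corner-gray over 6 cells = 2736  → 9.6114
row 3: Σ corner-gray over 6 cells = 3368  → 11.8315
row 4: Σ corner-gray over 6 cells = 2916  → 10.2437
row 5: Σ corner-gray over 6 cells = 2201  → 7.7319
row 6: Σ corner-gray over 6 cells = 2649  → 9.3057
row 7: Σ corner-gray over 6 cells = 3306  → 11.6137
row 8: Σ corner-gray over 6 cells = 3311  → 11.6313
row 9: Σ corner-gray over 6 cells = 3399  → 11.9404
row 10: Σ corner-gray over 6 cells = 3005  → 10.5563
row 11: Σ corner-gray over 6 cells = 3222  → 11.3186
row 12: Σ corner-gray over 6 cells = 3084  → 10.8339
Σ rows: total corner-gray = 39250  → 137.8822 mm³

137.882


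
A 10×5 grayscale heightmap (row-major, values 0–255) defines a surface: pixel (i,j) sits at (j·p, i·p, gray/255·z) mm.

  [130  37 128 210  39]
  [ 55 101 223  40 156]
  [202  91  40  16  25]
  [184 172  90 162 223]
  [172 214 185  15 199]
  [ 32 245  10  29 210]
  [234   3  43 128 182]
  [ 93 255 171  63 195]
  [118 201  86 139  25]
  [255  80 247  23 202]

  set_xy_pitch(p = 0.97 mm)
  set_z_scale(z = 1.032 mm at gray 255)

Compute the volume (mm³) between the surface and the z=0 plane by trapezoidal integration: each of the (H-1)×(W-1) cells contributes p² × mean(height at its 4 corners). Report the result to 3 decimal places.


16.730

height_mm = gray/255 × 1.032; cell vol = 0.97² × mean(4 corners)
unit = 0.97² × 1.032 / (4×255) = 0.000951969 mm³ per gray-sum
row 0: Σ corner-gray over 4 cells = 1858  → 1.7688
row 1: Σ corner-gray over 4 cells = 1460  → 1.3899
row 2: Σ corner-gray over 4 cells = 1776  → 1.6907
row 3: Σ corner-gray over 4 cells = 2454  → 2.3361
row 4: Σ corner-gray over 4 cells = 2009  → 1.9125
row 5: Σ corner-gray over 4 cells = 1574  → 1.4984
row 6: Σ corner-gray over 4 cells = 2030  → 1.9325
row 7: Σ corner-gray over 4 cells = 2261  → 2.1524
row 8: Σ corner-gray over 4 cells = 2152  → 2.0486
Σ rows: total corner-gray = 17574  → 16.7299 mm³
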